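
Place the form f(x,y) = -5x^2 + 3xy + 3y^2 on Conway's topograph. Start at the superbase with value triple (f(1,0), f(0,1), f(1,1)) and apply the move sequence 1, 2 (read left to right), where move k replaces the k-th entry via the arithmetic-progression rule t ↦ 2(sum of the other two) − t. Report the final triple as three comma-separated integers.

start (-5,3,1) = (f(1,0),f(0,1),f(1,1))
replace slot 1: 2·(3+1) − (-5) = 13 → (13,3,1)
replace slot 2: 2·(13+1) − 3 = 25 → (13,25,1)

13,25,1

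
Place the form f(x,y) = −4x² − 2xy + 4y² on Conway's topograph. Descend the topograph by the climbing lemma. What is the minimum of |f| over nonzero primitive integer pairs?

descent: ρ → (4,2,-4)  [lands on river]
river: ρ → (-4,6,2)
river: ρ → (2,6,-4)
river: ρ → (-4,2,4)
river: ρ → (4,6,-2)
river: ρ → (-2,6,4)
closes: descent 1, river 6
min |a| on river = 2

2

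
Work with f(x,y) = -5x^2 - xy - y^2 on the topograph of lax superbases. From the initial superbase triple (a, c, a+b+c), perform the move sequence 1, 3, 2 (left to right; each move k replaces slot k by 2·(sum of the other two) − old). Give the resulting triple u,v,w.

start (-5,-1,-7) = (f(1,0),f(0,1),f(1,1))
replace slot 1: 2·((-1)+(-7)) − (-5) = -11 → (-11,-1,-7)
replace slot 3: 2·((-11)+(-1)) − (-7) = -17 → (-11,-1,-17)
replace slot 2: 2·((-11)+(-17)) − (-1) = -55 → (-11,-55,-17)

-11,-55,-17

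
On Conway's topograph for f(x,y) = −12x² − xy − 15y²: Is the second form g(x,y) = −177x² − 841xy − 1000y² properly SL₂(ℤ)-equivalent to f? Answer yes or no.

D₁ = -719, D₂ = -719
f is negative-definite; reduce −f:
−f: reduced (well bottom): (12,1,15) with a≤c, −a<b≤a
flip sign back: reduced form of f is (-12,-1,-15)
g is negative-definite; reduce −g:
−g: translate: b→133 (≡841 mod 354), so (177,841,1000)→(177,133,26)
−g: flip: (177,133,26)→(26,-133,177)
−g: translate: b→23 (≡-133 mod 52), so (26,-133,177)→(26,23,12)
−g: flip: (26,23,12)→(12,-23,26)
−g: translate: b→1 (≡-23 mod 24), so (12,-23,26)→(12,1,15)
−g: reduced (well bottom): (12,1,15) with a≤c, −a<b≤a
flip sign back: reduced form of g is (-12,-1,-15)
reduced forms (-12, -1, -15) vs (-12, -1, -15) ⇒ equivalent

yes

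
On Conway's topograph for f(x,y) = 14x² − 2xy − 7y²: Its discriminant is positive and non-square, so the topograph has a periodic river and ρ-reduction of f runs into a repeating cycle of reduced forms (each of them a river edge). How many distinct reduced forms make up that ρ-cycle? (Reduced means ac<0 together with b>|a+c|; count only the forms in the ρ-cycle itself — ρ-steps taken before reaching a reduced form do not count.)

D = 396, ⌊√D⌋ = 19
descent: ρ → (-7,16,5)  [lands on river]
river: ρ → (5,14,-10)
river: ρ → (-10,6,9)
river: ρ → (9,12,-7)
ρ-cycle length = 4 (tail of 1 descent step not counted)

4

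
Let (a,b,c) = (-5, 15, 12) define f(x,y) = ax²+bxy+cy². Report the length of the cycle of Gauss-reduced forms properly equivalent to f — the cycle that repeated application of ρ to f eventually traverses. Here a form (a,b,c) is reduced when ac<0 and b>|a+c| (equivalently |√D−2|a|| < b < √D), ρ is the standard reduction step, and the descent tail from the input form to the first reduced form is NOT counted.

D = 465, ⌊√D⌋ = 21
river: ρ → (12,9,-8)
river: ρ → (-8,7,13)
river: ρ → (13,19,-2)
river: ρ → (-2,21,3)
river: ρ → (3,21,-2)
river: ρ → (-2,19,13)
river: ρ → (13,7,-8)
river: ρ → (-8,9,12)
river: ρ → (12,15,-5)
river: ρ → (-5,15,12)
ρ-cycle length = 10 (tail of 0 descent steps not counted)

10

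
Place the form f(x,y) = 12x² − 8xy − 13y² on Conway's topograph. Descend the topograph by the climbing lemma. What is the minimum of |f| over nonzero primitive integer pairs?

descent: ρ → (-13,8,12)  [lands on river]
river: ρ → (12,16,-9)
river: ρ → (-9,20,8)
river: ρ → (8,12,-17)
river: ρ → (-17,22,3)
river: ρ → (3,26,-1)
river: ρ → (-1,26,3)
river: ρ → (3,22,-17)
river: ρ → (-17,12,8)
river: ρ → (8,20,-9)
river: ρ → (-9,16,12)
river: ρ → (12,8,-13)
river: ρ → (-13,18,7)
river: ρ → (7,24,-4)
river: ρ → (-4,24,7)
river: ρ → (7,18,-13)
closes: descent 1, river 16
min |a| on river = 1

1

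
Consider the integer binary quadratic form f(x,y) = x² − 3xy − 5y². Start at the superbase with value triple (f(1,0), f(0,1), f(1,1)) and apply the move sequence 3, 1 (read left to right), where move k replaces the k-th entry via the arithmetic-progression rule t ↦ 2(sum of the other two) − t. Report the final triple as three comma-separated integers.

start (1,-5,-7) = (f(1,0),f(0,1),f(1,1))
replace slot 3: 2·(1+(-5)) − (-7) = -1 → (1,-5,-1)
replace slot 1: 2·((-5)+(-1)) − 1 = -13 → (-13,-5,-1)

-13,-5,-1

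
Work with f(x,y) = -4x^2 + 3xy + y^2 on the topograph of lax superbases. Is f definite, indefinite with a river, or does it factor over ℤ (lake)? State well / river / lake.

D = b²−4ac = 3² − 4·(-4)·1 = 25
D = 5² is a perfect square ⇒ form factors over ℤ ⇒ lakes

lake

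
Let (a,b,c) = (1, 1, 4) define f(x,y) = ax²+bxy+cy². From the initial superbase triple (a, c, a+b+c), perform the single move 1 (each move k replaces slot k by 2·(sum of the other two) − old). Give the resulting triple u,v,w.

start (1,4,6) = (f(1,0),f(0,1),f(1,1))
replace slot 1: 2·(4+6) − 1 = 19 → (19,4,6)

19,4,6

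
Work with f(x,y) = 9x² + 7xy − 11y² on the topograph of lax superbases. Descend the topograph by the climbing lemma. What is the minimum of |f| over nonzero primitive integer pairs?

river: ρ → (-11,15,5)
river: ρ → (5,15,-11)
river: ρ → (-11,7,9)
river: ρ → (9,11,-9)
river: ρ → (-9,7,11)
river: ρ → (11,15,-5)
river: ρ → (-5,15,11)
river: ρ → (11,7,-9)
river: ρ → (-9,11,9)
river: ρ → (9,7,-11)
closes: descent 0, river 10
min |a| on river = 5

5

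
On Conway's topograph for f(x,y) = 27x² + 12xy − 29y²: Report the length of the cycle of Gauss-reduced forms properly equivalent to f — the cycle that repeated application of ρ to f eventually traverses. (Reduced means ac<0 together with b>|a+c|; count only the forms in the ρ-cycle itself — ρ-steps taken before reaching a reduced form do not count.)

D = 3276, ⌊√D⌋ = 57
river: ρ → (-29,46,10)
river: ρ → (10,54,-9)
river: ρ → (-9,54,10)
river: ρ → (10,46,-29)
river: ρ → (-29,12,27)
river: ρ → (27,42,-14)
river: ρ → (-14,42,27)
river: ρ → (27,12,-29)
ρ-cycle length = 8 (tail of 0 descent steps not counted)

8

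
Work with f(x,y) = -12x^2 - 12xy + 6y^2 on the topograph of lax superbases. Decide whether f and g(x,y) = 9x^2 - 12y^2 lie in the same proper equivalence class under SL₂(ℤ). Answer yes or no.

D₁ = 432, D₂ = 432
river cycle of f (length 2): (6, 12, -12), (-12, 12, 6)
river cycle of g (length 2): (9, 18, -3), (-3, 18, 9)
cycles differ ⇒ inequivalent

no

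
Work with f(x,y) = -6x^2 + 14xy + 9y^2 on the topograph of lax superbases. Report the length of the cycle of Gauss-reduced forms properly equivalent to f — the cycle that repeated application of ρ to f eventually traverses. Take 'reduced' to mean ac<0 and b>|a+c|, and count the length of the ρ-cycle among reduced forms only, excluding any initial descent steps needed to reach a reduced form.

D = 412, ⌊√D⌋ = 20
river: ρ → (9,4,-11)
river: ρ → (-11,18,2)
river: ρ → (2,18,-11)
river: ρ → (-11,4,9)
river: ρ → (9,14,-6)
river: ρ → (-6,10,13)
river: ρ → (13,16,-3)
river: ρ → (-3,20,1)
river: ρ → (1,20,-3)
river: ρ → (-3,16,13)
river: ρ → (13,10,-6)
river: ρ → (-6,14,9)
ρ-cycle length = 12 (tail of 0 descent steps not counted)

12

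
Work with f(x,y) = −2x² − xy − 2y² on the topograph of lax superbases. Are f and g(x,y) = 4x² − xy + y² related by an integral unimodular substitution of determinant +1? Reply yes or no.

D₁ = -15, D₂ = -15
f is negative-definite; reduce −f:
−f: reduced (well bottom): (2,1,2) with a≤c, −a<b≤a
flip sign back: reduced form of f is (-2,-1,-2)
g: flip: (4,-1,1)→(1,1,4)
g: reduced (well bottom): (1,1,4) with a≤c, −a<b≤a
reduced forms (-2, -1, -2) vs (1, 1, 4) ⇒ inequivalent

no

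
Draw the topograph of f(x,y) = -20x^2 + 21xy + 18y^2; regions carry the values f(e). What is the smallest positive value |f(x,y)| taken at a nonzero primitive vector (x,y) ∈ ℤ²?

river: ρ → (18,15,-23)
river: ρ → (-23,31,10)
river: ρ → (10,29,-26)
river: ρ → (-26,23,13)
river: ρ → (13,29,-20)
river: ρ → (-20,11,22)
river: ρ → (22,33,-9)
river: ρ → (-9,39,10)
river: ρ → (10,41,-5)
river: ρ → (-5,39,18)
river: ρ → (18,33,-11)
river: ρ → (-11,33,18)
river: ρ → (18,39,-5)
river: ρ → (-5,41,10)
river: ρ → (10,39,-9)
river: ρ → (-9,33,22)
river: ρ → (22,11,-20)
river: ρ → (-20,29,13)
river: ρ → (13,23,-26)
river: ρ → (-26,29,10)
river: ρ → (10,31,-23)
river: ρ → (-23,15,18)
river: ρ → (18,21,-20)
river: ρ → (-20,19,19)
river: ρ → (19,19,-20)
river: ρ → (-20,21,18)
closes: descent 0, river 26
min |a| on river = 5

5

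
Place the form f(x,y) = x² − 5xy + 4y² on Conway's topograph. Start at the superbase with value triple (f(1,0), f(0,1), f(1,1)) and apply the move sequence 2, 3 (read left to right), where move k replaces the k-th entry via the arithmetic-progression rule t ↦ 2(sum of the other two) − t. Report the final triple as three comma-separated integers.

start (1,4,0) = (f(1,0),f(0,1),f(1,1))
replace slot 2: 2·(1+0) − 4 = -2 → (1,-2,0)
replace slot 3: 2·(1+(-2)) − 0 = -2 → (1,-2,-2)

1,-2,-2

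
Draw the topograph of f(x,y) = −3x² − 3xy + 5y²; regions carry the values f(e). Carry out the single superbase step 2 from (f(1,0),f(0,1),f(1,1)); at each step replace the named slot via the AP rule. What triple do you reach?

start (-3,5,-1) = (f(1,0),f(0,1),f(1,1))
replace slot 2: 2·((-3)+(-1)) − 5 = -13 → (-3,-13,-1)

-3,-13,-1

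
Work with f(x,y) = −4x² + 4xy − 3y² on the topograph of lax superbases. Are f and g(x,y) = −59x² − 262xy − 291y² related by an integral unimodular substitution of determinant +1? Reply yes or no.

D₁ = -32, D₂ = -32
f is negative-definite; reduce −f:
−f: translate: b→4 (≡-4 mod 8), so (4,-4,3)→(4,4,3)
−f: flip: (4,4,3)→(3,-4,4)
−f: translate: b→2 (≡-4 mod 6), so (3,-4,4)→(3,2,3)
−f: reduced (well bottom): (3,2,3) with a≤c, −a<b≤a
flip sign back: reduced form of f is (-3,-2,-3)
g is negative-definite; reduce −g:
−g: translate: b→26 (≡262 mod 118), so (59,262,291)→(59,26,3)
−g: flip: (59,26,3)→(3,-26,59)
−g: translate: b→-2 (≡-26 mod 6), so (3,-26,59)→(3,-2,3)
−g: flip: (3,-2,3)→(3,2,3)
−g: reduced (well bottom): (3,2,3) with a≤c, −a<b≤a
flip sign back: reduced form of g is (-3,-2,-3)
reduced forms (-3, -2, -3) vs (-3, -2, -3) ⇒ equivalent

yes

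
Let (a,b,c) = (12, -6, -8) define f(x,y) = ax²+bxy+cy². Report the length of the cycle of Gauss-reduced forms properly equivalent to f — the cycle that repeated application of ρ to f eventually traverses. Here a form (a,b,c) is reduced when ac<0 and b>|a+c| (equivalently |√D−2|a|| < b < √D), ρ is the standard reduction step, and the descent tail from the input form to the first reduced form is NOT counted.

D = 420, ⌊√D⌋ = 20
descent: ρ → (-8,6,12)  [lands on river]
river: ρ → (12,18,-2)
river: ρ → (-2,18,12)
river: ρ → (12,6,-8)
river: ρ → (-8,10,10)
river: ρ → (10,10,-8)
ρ-cycle length = 6 (tail of 1 descent step not counted)

6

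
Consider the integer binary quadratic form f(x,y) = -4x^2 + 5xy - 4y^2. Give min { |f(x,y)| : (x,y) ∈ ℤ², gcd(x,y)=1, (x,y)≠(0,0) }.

translate: b→3 (≡-5 mod 8), so (4,-5,4)→(4,3,3)
flip: (4,3,3)→(3,-3,4)
translate: b→3 (≡-3 mod 6), so (3,-3,4)→(3,3,4)
reduced (well bottom): (3,3,4) with a≤c, −a<b≤a
well minimum |f| = |-3| = 3 (negative-definite)

3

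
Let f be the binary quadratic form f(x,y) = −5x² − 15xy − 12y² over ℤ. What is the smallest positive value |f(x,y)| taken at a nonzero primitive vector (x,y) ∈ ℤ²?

translate: b→5 (≡15 mod 10), so (5,15,12)→(5,5,2)
flip: (5,5,2)→(2,-5,5)
translate: b→-1 (≡-5 mod 4), so (2,-5,5)→(2,-1,2)
flip: (2,-1,2)→(2,1,2)
reduced (well bottom): (2,1,2) with a≤c, −a<b≤a
well minimum |f| = |-2| = 2 (negative-definite)

2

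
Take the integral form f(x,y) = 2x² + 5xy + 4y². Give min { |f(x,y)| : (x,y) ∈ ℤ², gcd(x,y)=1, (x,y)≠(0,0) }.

translate: b→1 (≡5 mod 4), so (2,5,4)→(2,1,1)
flip: (2,1,1)→(1,-1,2)
translate: b→1 (≡-1 mod 2), so (1,-1,2)→(1,1,2)
reduced (well bottom): (1,1,2) with a≤c, −a<b≤a
well minimum = a = 1

1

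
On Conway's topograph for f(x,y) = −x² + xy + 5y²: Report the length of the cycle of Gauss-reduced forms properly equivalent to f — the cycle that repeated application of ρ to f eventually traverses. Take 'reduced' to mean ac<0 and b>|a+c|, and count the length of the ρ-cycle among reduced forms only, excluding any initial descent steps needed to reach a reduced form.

D = 21, ⌊√D⌋ = 4
descent: ρ → (5,-1,-1)
descent: ρ → (-1,3,3)  [lands on river]
river: ρ → (3,3,-1)
ρ-cycle length = 2 (tail of 2 descent steps not counted)

2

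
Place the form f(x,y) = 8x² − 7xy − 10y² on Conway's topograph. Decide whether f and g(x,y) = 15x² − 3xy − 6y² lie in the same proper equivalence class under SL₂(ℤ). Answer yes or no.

D₁ = 369, D₂ = 369
river cycle of f (length 16): (-10, 7, 8), (8, 9, -9), (-9, 9, 8), (8, 7, -10), (-10, 13, 5), (5, 17, -4), (-4, 15, 9), (9, 3, -10), (-10, 17, 2), (2, 19, -1), … (6 more)
river cycle of g (length 10): (-6, 15, 6), (6, 9, -12), (-12, 15, 3), (3, 15, -12), (-12, 9, 6), (6, 15, -6), (-6, 9, 12), (12, 15, -3), (-3, 15, 12), (12, 9, -6)
cycles differ ⇒ inequivalent

no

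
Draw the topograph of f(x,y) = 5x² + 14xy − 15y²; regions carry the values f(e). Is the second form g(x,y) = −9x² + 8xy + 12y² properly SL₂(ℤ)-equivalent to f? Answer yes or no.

D₁ = 496, D₂ = 496
river cycle of f (length 16): (-15, 16, 4), (4, 16, -15), (-15, 14, 5), (5, 16, -12), (-12, 8, 9), (9, 10, -11), (-11, 12, 8), (8, 20, -3), (-3, 22, 1), (1, 22, -3), … (6 more)
river cycle of g (length 16): (12, 16, -5), (-5, 14, 15), (15, 16, -4), (-4, 16, 15), (15, 14, -5), (-5, 16, 12), (12, 8, -9), (-9, 10, 11), (11, 12, -8), (-8, 20, 3), … (6 more)
cycles differ ⇒ inequivalent

no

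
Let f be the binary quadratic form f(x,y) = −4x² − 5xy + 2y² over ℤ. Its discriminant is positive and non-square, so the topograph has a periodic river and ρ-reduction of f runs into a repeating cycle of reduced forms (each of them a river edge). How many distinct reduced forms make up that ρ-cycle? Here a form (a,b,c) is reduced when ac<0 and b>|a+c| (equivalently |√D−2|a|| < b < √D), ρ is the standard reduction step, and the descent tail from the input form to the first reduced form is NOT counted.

D = 57, ⌊√D⌋ = 7
descent: ρ → (2,5,-4)  [lands on river]
river: ρ → (-4,3,3)
river: ρ → (3,3,-4)
river: ρ → (-4,5,2)
river: ρ → (2,7,-1)
river: ρ → (-1,7,2)
ρ-cycle length = 6 (tail of 1 descent step not counted)

6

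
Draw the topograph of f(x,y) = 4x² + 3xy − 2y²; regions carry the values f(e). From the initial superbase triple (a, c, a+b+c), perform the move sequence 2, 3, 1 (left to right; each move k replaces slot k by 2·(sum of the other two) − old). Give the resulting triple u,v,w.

start (4,-2,5) = (f(1,0),f(0,1),f(1,1))
replace slot 2: 2·(4+5) − (-2) = 20 → (4,20,5)
replace slot 3: 2·(4+20) − 5 = 43 → (4,20,43)
replace slot 1: 2·(20+43) − 4 = 122 → (122,20,43)

122,20,43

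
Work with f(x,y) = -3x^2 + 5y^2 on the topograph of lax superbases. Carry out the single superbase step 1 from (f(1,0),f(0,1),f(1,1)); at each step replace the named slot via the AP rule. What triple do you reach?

start (-3,5,2) = (f(1,0),f(0,1),f(1,1))
replace slot 1: 2·(5+2) − (-3) = 17 → (17,5,2)

17,5,2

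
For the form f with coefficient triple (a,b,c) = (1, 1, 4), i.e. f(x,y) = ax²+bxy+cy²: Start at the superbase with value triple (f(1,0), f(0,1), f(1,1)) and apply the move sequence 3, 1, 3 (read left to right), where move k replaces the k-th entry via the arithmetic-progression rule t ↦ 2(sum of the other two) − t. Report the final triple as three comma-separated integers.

start (1,4,6) = (f(1,0),f(0,1),f(1,1))
replace slot 3: 2·(1+4) − 6 = 4 → (1,4,4)
replace slot 1: 2·(4+4) − 1 = 15 → (15,4,4)
replace slot 3: 2·(15+4) − 4 = 34 → (15,4,34)

15,4,34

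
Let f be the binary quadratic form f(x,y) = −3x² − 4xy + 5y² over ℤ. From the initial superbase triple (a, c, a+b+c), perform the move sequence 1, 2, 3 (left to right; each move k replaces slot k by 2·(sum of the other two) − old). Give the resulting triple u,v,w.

start (-3,5,-2) = (f(1,0),f(0,1),f(1,1))
replace slot 1: 2·(5+(-2)) − (-3) = 9 → (9,5,-2)
replace slot 2: 2·(9+(-2)) − 5 = 9 → (9,9,-2)
replace slot 3: 2·(9+9) − (-2) = 38 → (9,9,38)

9,9,38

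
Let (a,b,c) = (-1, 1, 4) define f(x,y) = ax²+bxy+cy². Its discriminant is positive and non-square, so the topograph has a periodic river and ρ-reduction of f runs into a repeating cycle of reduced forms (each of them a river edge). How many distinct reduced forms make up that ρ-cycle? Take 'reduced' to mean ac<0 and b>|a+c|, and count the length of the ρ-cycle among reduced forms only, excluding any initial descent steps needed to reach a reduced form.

D = 17, ⌊√D⌋ = 4
descent: ρ → (4,-1,-1)
descent: ρ → (-1,3,2)  [lands on river]
river: ρ → (2,1,-2)
river: ρ → (-2,3,1)
river: ρ → (1,3,-2)
river: ρ → (-2,1,2)
river: ρ → (2,3,-1)
ρ-cycle length = 6 (tail of 2 descent steps not counted)

6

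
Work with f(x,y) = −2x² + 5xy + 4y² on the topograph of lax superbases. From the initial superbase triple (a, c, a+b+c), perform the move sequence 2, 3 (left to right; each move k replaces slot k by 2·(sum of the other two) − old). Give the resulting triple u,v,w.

start (-2,4,7) = (f(1,0),f(0,1),f(1,1))
replace slot 2: 2·((-2)+7) − 4 = 6 → (-2,6,7)
replace slot 3: 2·((-2)+6) − 7 = 1 → (-2,6,1)

-2,6,1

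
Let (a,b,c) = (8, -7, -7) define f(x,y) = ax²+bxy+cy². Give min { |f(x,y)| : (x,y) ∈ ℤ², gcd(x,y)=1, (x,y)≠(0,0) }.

descent: ρ → (-7,7,8)  [lands on river]
river: ρ → (8,9,-6)
river: ρ → (-6,15,2)
river: ρ → (2,13,-13)
river: ρ → (-13,13,2)
river: ρ → (2,15,-6)
river: ρ → (-6,9,8)
river: ρ → (8,7,-7)
closes: descent 1, river 8
min |a| on river = 2

2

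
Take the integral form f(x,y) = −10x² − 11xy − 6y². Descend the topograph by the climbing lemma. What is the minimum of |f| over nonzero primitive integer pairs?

translate: b→-9 (≡11 mod 20), so (10,11,6)→(10,-9,5)
flip: (10,-9,5)→(5,9,10)
translate: b→-1 (≡9 mod 10), so (5,9,10)→(5,-1,6)
reduced (well bottom): (5,-1,6) with a≤c, −a<b≤a
well minimum |f| = |-5| = 5 (negative-definite)

5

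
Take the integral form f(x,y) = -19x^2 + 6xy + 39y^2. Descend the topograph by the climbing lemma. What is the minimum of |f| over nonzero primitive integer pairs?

descent: ρ → (39,-6,-19)
descent: ρ → (-19,44,14)  [lands on river]
river: ρ → (14,40,-25)
river: ρ → (-25,10,29)
river: ρ → (29,48,-6)
river: ρ → (-6,48,29)
river: ρ → (29,10,-25)
river: ρ → (-25,40,14)
river: ρ → (14,44,-19)
river: ρ → (-19,32,26)
river: ρ → (26,20,-25)
river: ρ → (-25,30,21)
river: ρ → (21,54,-1)
river: ρ → (-1,54,21)
river: ρ → (21,30,-25)
river: ρ → (-25,20,26)
river: ρ → (26,32,-19)
closes: descent 2, river 16
min |a| on river = 1

1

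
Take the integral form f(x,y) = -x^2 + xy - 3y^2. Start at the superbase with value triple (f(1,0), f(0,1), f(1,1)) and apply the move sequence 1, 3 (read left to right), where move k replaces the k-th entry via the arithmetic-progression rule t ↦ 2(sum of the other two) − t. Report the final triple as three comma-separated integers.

start (-1,-3,-3) = (f(1,0),f(0,1),f(1,1))
replace slot 1: 2·((-3)+(-3)) − (-1) = -11 → (-11,-3,-3)
replace slot 3: 2·((-11)+(-3)) − (-3) = -25 → (-11,-3,-25)

-11,-3,-25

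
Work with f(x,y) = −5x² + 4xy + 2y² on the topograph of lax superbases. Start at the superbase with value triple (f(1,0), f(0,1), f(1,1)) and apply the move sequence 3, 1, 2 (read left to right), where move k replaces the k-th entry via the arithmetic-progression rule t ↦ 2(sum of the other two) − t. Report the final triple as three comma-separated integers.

start (-5,2,1) = (f(1,0),f(0,1),f(1,1))
replace slot 3: 2·((-5)+2) − 1 = -7 → (-5,2,-7)
replace slot 1: 2·(2+(-7)) − (-5) = -5 → (-5,2,-7)
replace slot 2: 2·((-5)+(-7)) − 2 = -26 → (-5,-26,-7)

-5,-26,-7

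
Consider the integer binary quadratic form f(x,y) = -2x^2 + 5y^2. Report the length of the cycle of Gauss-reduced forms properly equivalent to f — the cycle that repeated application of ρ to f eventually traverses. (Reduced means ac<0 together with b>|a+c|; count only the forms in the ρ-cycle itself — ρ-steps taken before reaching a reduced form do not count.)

D = 40, ⌊√D⌋ = 6
descent: ρ → (5,0,-2)
descent: ρ → (-2,4,3)  [lands on river]
river: ρ → (3,2,-3)
river: ρ → (-3,4,2)
river: ρ → (2,4,-3)
river: ρ → (-3,2,3)
river: ρ → (3,4,-2)
ρ-cycle length = 6 (tail of 2 descent steps not counted)

6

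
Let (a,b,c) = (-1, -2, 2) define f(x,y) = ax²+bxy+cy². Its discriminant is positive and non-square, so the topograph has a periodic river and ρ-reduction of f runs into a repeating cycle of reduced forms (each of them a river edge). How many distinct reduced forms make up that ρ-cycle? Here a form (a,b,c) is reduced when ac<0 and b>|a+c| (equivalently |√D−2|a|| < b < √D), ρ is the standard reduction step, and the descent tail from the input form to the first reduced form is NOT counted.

D = 12, ⌊√D⌋ = 3
descent: ρ → (2,2,-1)  [lands on river]
river: ρ → (-1,2,2)
ρ-cycle length = 2 (tail of 1 descent step not counted)

2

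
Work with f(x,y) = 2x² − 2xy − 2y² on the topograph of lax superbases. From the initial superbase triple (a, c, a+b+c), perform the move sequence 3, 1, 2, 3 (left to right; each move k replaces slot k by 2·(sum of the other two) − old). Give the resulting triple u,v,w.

start (2,-2,-2) = (f(1,0),f(0,1),f(1,1))
replace slot 3: 2·(2+(-2)) − (-2) = 2 → (2,-2,2)
replace slot 1: 2·((-2)+2) − 2 = -2 → (-2,-2,2)
replace slot 2: 2·((-2)+2) − (-2) = 2 → (-2,2,2)
replace slot 3: 2·((-2)+2) − 2 = -2 → (-2,2,-2)

-2,2,-2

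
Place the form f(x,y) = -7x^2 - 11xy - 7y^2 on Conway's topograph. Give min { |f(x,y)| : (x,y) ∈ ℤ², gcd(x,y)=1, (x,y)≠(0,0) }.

translate: b→-3 (≡11 mod 14), so (7,11,7)→(7,-3,3)
flip: (7,-3,3)→(3,3,7)
reduced (well bottom): (3,3,7) with a≤c, −a<b≤a
well minimum |f| = |-3| = 3 (negative-definite)

3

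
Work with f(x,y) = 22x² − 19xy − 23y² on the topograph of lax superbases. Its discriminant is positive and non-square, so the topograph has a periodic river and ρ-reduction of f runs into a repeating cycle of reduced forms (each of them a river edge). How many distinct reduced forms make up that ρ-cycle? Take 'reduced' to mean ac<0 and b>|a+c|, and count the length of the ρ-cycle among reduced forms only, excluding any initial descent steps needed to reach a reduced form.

D = 2385, ⌊√D⌋ = 48
descent: ρ → (-23,19,22)  [lands on river]
river: ρ → (22,25,-20)
river: ρ → (-20,15,27)
river: ρ → (27,39,-8)
river: ρ → (-8,41,22)
river: ρ → (22,47,-2)
river: ρ → (-2,45,45)
river: ρ → (45,45,-2)
river: ρ → (-2,47,22)
river: ρ → (22,41,-8)
river: ρ → (-8,39,27)
river: ρ → (27,15,-20)
river: ρ → (-20,25,22)
river: ρ → (22,19,-23)
river: ρ → (-23,27,18)
river: ρ → (18,45,-5)
river: ρ → (-5,45,18)
river: ρ → (18,27,-23)
ρ-cycle length = 18 (tail of 1 descent step not counted)

18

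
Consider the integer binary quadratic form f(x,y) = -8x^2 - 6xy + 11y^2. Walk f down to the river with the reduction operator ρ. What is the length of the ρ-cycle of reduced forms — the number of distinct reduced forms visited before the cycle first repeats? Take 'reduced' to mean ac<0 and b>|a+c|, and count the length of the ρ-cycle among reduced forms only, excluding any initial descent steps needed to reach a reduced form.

D = 388, ⌊√D⌋ = 19
descent: ρ → (11,6,-8)  [lands on river]
river: ρ → (-8,10,9)
river: ρ → (9,8,-9)
river: ρ → (-9,10,8)
river: ρ → (8,6,-11)
river: ρ → (-11,16,3)
river: ρ → (3,14,-16)
river: ρ → (-16,18,1)
river: ρ → (1,18,-16)
river: ρ → (-16,14,3)
river: ρ → (3,16,-11)
river: ρ → (-11,6,8)
river: ρ → (8,10,-9)
river: ρ → (-9,8,9)
river: ρ → (9,10,-8)
river: ρ → (-8,6,11)
river: ρ → (11,16,-3)
river: ρ → (-3,14,16)
river: ρ → (16,18,-1)
river: ρ → (-1,18,16)
river: ρ → (16,14,-3)
river: ρ → (-3,16,11)
ρ-cycle length = 22 (tail of 1 descent step not counted)

22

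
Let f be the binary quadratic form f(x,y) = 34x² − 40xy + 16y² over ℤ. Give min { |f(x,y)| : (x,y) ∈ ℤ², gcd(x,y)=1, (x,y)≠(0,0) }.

translate: b→28 (≡-40 mod 68), so (34,-40,16)→(34,28,10)
flip: (34,28,10)→(10,-28,34)
translate: b→-8 (≡-28 mod 20), so (10,-28,34)→(10,-8,16)
reduced (well bottom): (10,-8,16) with a≤c, −a<b≤a
well minimum = a = 10

10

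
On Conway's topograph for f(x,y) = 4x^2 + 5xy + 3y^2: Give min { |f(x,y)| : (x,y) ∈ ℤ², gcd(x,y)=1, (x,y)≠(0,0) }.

translate: b→-3 (≡5 mod 8), so (4,5,3)→(4,-3,2)
flip: (4,-3,2)→(2,3,4)
translate: b→-1 (≡3 mod 4), so (2,3,4)→(2,-1,3)
reduced (well bottom): (2,-1,3) with a≤c, −a<b≤a
well minimum = a = 2

2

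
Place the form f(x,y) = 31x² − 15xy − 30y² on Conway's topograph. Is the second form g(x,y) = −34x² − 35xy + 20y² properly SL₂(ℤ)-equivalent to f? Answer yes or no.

D₁ = 3945, D₂ = 3945
river cycle of f (length 30): (-30, 15, 31), (31, 47, -14), (-14, 37, 46), (46, 55, -5), (-5, 55, 46), (46, 37, -14), (-14, 47, 31), (31, 15, -30), (-30, 45, 16), (16, 51, -21), … (20 more)
river cycle of g (length 30): (20, 35, -34), (-34, 33, 21), (21, 51, -16), (-16, 45, 30), (30, 15, -31), (-31, 47, 14), (14, 37, -46), (-46, 55, 5), (5, 55, -46), (-46, 37, 14), … (20 more)
cycles differ ⇒ inequivalent

no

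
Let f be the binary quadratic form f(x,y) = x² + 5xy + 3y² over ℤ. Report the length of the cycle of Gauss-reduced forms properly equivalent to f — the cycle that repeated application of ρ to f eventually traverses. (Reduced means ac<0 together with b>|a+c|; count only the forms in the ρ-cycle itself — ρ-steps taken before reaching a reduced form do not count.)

D = 13, ⌊√D⌋ = 3
descent: ρ → (3,1,-1)
descent: ρ → (-1,3,1)  [lands on river]
river: ρ → (1,3,-1)
ρ-cycle length = 2 (tail of 2 descent steps not counted)

2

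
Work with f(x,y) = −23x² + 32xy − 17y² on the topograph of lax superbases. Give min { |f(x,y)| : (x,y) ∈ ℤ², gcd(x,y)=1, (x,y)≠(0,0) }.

translate: b→14 (≡-32 mod 46), so (23,-32,17)→(23,14,8)
flip: (23,14,8)→(8,-14,23)
translate: b→2 (≡-14 mod 16), so (8,-14,23)→(8,2,17)
reduced (well bottom): (8,2,17) with a≤c, −a<b≤a
well minimum |f| = |-8| = 8 (negative-definite)

8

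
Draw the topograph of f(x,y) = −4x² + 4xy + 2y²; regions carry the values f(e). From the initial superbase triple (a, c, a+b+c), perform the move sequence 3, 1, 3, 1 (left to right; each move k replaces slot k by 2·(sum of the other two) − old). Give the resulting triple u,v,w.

start (-4,2,2) = (f(1,0),f(0,1),f(1,1))
replace slot 3: 2·((-4)+2) − 2 = -6 → (-4,2,-6)
replace slot 1: 2·(2+(-6)) − (-4) = -4 → (-4,2,-6)
replace slot 3: 2·((-4)+2) − (-6) = 2 → (-4,2,2)
replace slot 1: 2·(2+2) − (-4) = 12 → (12,2,2)

12,2,2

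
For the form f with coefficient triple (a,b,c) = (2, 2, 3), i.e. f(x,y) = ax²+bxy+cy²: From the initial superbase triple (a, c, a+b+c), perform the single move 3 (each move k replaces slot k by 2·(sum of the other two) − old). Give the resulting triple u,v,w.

start (2,3,7) = (f(1,0),f(0,1),f(1,1))
replace slot 3: 2·(2+3) − 7 = 3 → (2,3,3)

2,3,3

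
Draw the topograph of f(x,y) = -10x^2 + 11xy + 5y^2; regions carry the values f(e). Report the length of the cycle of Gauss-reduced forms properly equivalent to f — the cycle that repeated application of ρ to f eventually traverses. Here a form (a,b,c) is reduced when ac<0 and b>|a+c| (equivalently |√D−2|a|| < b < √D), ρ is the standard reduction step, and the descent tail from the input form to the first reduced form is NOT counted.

D = 321, ⌊√D⌋ = 17
river: ρ → (5,9,-12)
river: ρ → (-12,15,2)
river: ρ → (2,17,-4)
river: ρ → (-4,15,6)
river: ρ → (6,9,-10)
river: ρ → (-10,11,5)
ρ-cycle length = 6 (tail of 0 descent steps not counted)

6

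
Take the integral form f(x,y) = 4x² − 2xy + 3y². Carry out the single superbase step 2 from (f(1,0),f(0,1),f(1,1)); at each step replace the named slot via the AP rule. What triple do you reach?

start (4,3,5) = (f(1,0),f(0,1),f(1,1))
replace slot 2: 2·(4+5) − 3 = 15 → (4,15,5)

4,15,5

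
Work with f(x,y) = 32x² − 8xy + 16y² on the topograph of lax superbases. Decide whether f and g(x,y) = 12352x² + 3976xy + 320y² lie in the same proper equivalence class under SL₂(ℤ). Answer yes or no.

D₁ = -1984, D₂ = -1984
f: flip: (32,-8,16)→(16,8,32)
f: reduced (well bottom): (16,8,32) with a≤c, −a<b≤a
g: flip: (12352,3976,320)→(320,-3976,12352)
g: translate: b→-136 (≡-3976 mod 640), so (320,-3976,12352)→(320,-136,16)
g: flip: (320,-136,16)→(16,136,320)
g: translate: b→8 (≡136 mod 32), so (16,136,320)→(16,8,32)
g: reduced (well bottom): (16,8,32) with a≤c, −a<b≤a
reduced forms (16, 8, 32) vs (16, 8, 32) ⇒ equivalent

yes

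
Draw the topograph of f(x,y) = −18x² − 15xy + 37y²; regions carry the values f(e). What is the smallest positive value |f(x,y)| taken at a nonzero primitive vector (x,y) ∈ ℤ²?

descent: ρ → (37,15,-18)
descent: ρ → (-18,21,34)  [lands on river]
river: ρ → (34,47,-5)
river: ρ → (-5,53,4)
river: ρ → (4,51,-18)
closes: descent 2, river 4
min |a| on river = 4

4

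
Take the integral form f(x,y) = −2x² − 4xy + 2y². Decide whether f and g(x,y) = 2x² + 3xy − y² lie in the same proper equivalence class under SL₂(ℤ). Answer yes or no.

D₁ = 32, D₂ = 17
discriminants differ ⇒ not SL₂(ℤ)-equivalent

no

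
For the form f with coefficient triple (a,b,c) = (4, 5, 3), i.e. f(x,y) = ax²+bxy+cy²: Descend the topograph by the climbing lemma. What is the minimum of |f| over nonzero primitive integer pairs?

translate: b→-3 (≡5 mod 8), so (4,5,3)→(4,-3,2)
flip: (4,-3,2)→(2,3,4)
translate: b→-1 (≡3 mod 4), so (2,3,4)→(2,-1,3)
reduced (well bottom): (2,-1,3) with a≤c, −a<b≤a
well minimum = a = 2

2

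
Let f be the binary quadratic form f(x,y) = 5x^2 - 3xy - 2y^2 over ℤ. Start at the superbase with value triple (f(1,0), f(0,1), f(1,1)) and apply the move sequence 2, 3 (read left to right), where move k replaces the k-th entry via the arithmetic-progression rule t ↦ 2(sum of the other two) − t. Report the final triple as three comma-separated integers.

start (5,-2,0) = (f(1,0),f(0,1),f(1,1))
replace slot 2: 2·(5+0) − (-2) = 12 → (5,12,0)
replace slot 3: 2·(5+12) − 0 = 34 → (5,12,34)

5,12,34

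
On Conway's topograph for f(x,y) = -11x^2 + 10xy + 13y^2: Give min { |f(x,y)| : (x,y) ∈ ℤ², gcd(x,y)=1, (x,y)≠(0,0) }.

river: ρ → (13,16,-8)
river: ρ → (-8,16,13)
river: ρ → (13,10,-11)
river: ρ → (-11,12,12)
river: ρ → (12,12,-11)
river: ρ → (-11,10,13)
closes: descent 0, river 6
min |a| on river = 8

8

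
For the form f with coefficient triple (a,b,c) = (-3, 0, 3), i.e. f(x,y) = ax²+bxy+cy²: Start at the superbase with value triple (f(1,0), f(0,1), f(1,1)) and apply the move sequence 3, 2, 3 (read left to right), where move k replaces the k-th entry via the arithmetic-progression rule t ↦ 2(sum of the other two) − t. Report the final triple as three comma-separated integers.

start (-3,3,0) = (f(1,0),f(0,1),f(1,1))
replace slot 3: 2·((-3)+3) − 0 = 0 → (-3,3,0)
replace slot 2: 2·((-3)+0) − 3 = -9 → (-3,-9,0)
replace slot 3: 2·((-3)+(-9)) − 0 = -24 → (-3,-9,-24)

-3,-9,-24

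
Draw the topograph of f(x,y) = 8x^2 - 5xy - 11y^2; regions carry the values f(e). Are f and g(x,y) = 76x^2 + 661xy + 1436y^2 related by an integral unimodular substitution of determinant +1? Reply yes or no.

D₁ = 377, D₂ = 377
river cycle of f (length 6): (-11, 5, 8), (8, 11, -8), (-8, 5, 11), (11, 17, -2), (-2, 19, 2), (2, 17, -11)
river cycle of g (length 6): (8, 11, -8), (-8, 5, 11), (11, 17, -2), (-2, 19, 2), (2, 17, -11), (-11, 5, 8)
cycles coincide ⇒ equivalent

yes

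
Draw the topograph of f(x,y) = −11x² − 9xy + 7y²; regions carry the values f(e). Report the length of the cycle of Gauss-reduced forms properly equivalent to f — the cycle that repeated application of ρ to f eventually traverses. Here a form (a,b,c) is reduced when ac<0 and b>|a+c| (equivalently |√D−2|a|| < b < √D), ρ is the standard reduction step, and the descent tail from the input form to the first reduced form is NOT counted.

D = 389, ⌊√D⌋ = 19
descent: ρ → (7,9,-11)  [lands on river]
river: ρ → (-11,13,5)
river: ρ → (5,17,-5)
river: ρ → (-5,13,11)
river: ρ → (11,9,-7)
river: ρ → (-7,19,1)
river: ρ → (1,19,-7)
river: ρ → (-7,9,11)
river: ρ → (11,13,-5)
river: ρ → (-5,17,5)
river: ρ → (5,13,-11)
river: ρ → (-11,9,7)
river: ρ → (7,19,-1)
river: ρ → (-1,19,7)
ρ-cycle length = 14 (tail of 1 descent step not counted)

14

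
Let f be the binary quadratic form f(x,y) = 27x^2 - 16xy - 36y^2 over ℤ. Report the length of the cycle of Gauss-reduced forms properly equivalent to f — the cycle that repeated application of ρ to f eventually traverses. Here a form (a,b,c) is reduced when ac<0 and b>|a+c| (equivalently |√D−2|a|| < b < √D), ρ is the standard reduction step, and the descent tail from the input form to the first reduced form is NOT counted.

D = 4144, ⌊√D⌋ = 64
descent: ρ → (-36,16,27)  [lands on river]
river: ρ → (27,38,-25)
river: ρ → (-25,62,3)
river: ρ → (3,64,-4)
river: ρ → (-4,64,3)
river: ρ → (3,62,-25)
river: ρ → (-25,38,27)
river: ρ → (27,16,-36)
river: ρ → (-36,56,7)
river: ρ → (7,56,-36)
ρ-cycle length = 10 (tail of 1 descent step not counted)

10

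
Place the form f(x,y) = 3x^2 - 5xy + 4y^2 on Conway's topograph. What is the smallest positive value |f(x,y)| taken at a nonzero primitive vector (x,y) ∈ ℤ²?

translate: b→1 (≡-5 mod 6), so (3,-5,4)→(3,1,2)
flip: (3,1,2)→(2,-1,3)
reduced (well bottom): (2,-1,3) with a≤c, −a<b≤a
well minimum = a = 2

2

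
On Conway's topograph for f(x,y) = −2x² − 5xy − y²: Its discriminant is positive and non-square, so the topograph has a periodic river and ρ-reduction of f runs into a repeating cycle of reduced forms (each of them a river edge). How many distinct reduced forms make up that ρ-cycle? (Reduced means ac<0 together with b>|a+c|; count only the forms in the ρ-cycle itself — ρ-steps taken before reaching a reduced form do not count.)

D = 17, ⌊√D⌋ = 4
descent: ρ → (-1,3,2)  [lands on river]
river: ρ → (2,1,-2)
river: ρ → (-2,3,1)
river: ρ → (1,3,-2)
river: ρ → (-2,1,2)
river: ρ → (2,3,-1)
ρ-cycle length = 6 (tail of 1 descent step not counted)

6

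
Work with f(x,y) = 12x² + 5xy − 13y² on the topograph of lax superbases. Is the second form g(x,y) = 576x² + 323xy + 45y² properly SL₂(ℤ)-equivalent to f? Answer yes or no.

D₁ = 649, D₂ = 649
river cycle of f (length 34): (-13, 21, 4), (4, 19, -18), (-18, 17, 5), (5, 23, -6), (-6, 25, 1), (1, 25, -6), (-6, 23, 5), (5, 17, -18), (-18, 19, 4), (4, 21, -13), … (24 more)
river cycle of g (length 34): (4, 19, -18), (-18, 17, 5), (5, 23, -6), (-6, 25, 1), (1, 25, -6), (-6, 23, 5), (5, 17, -18), (-18, 19, 4), (4, 21, -13), (-13, 5, 12), … (24 more)
cycles coincide ⇒ equivalent

yes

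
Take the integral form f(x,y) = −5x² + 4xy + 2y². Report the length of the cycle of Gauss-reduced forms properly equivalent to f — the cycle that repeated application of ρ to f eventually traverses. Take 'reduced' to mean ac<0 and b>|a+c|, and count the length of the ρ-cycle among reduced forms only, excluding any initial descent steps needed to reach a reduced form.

D = 56, ⌊√D⌋ = 7
river: ρ → (2,4,-5)
river: ρ → (-5,6,1)
river: ρ → (1,6,-5)
river: ρ → (-5,4,2)
ρ-cycle length = 4 (tail of 0 descent steps not counted)

4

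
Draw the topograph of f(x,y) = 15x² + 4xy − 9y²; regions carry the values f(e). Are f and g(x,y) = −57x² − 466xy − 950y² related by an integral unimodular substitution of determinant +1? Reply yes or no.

D₁ = 556, D₂ = 556
river cycle of f (length 18): (-9, 14, 10), (10, 6, -13), (-13, 20, 3), (3, 22, -6), (-6, 14, 15), (15, 16, -5), (-5, 14, 18), (18, 22, -1), (-1, 22, 18), (18, 14, -5), … (8 more)
river cycle of g (length 18): (2, 22, -9), (-9, 14, 10), (10, 6, -13), (-13, 20, 3), (3, 22, -6), (-6, 14, 15), (15, 16, -5), (-5, 14, 18), (18, 22, -1), (-1, 22, 18), … (8 more)
cycles coincide ⇒ equivalent

yes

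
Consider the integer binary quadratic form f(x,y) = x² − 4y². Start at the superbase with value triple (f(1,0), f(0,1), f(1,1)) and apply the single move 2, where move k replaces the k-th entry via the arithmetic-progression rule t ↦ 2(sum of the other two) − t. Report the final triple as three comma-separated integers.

start (1,-4,-3) = (f(1,0),f(0,1),f(1,1))
replace slot 2: 2·(1+(-3)) − (-4) = 0 → (1,0,-3)

1,0,-3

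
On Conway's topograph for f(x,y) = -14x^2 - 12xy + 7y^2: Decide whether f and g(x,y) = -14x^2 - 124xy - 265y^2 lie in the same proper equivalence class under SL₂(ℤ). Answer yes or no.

D₁ = 536, D₂ = 536
river cycle of f (length 14): (7, 12, -14), (-14, 16, 5), (5, 14, -17), (-17, 20, 2), (2, 20, -17), (-17, 14, 5), (5, 16, -14), (-14, 12, 7), (7, 16, -10), (-10, 4, 13), … (4 more)
river cycle of g (length 14): (-14, 16, 5), (5, 14, -17), (-17, 20, 2), (2, 20, -17), (-17, 14, 5), (5, 16, -14), (-14, 12, 7), (7, 16, -10), (-10, 4, 13), (13, 22, -1), … (4 more)
cycles coincide ⇒ equivalent

yes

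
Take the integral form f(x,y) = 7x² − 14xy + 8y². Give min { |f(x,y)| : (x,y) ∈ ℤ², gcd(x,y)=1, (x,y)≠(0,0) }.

translate: b→0 (≡-14 mod 14), so (7,-14,8)→(7,0,1)
flip: (7,0,1)→(1,0,7)
reduced (well bottom): (1,0,7) with a≤c, −a<b≤a
well minimum = a = 1

1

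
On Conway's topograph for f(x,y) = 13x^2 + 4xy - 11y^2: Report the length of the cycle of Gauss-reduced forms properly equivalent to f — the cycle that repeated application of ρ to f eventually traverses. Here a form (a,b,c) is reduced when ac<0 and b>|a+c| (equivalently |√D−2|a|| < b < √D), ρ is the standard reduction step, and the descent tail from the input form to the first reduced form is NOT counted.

D = 588, ⌊√D⌋ = 24
river: ρ → (-11,18,6)
river: ρ → (6,18,-11)
river: ρ → (-11,4,13)
river: ρ → (13,22,-2)
river: ρ → (-2,22,13)
river: ρ → (13,4,-11)
ρ-cycle length = 6 (tail of 0 descent steps not counted)

6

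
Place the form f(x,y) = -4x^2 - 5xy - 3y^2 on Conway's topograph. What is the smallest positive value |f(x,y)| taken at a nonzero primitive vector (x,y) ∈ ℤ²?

translate: b→-3 (≡5 mod 8), so (4,5,3)→(4,-3,2)
flip: (4,-3,2)→(2,3,4)
translate: b→-1 (≡3 mod 4), so (2,3,4)→(2,-1,3)
reduced (well bottom): (2,-1,3) with a≤c, −a<b≤a
well minimum |f| = |-2| = 2 (negative-definite)

2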